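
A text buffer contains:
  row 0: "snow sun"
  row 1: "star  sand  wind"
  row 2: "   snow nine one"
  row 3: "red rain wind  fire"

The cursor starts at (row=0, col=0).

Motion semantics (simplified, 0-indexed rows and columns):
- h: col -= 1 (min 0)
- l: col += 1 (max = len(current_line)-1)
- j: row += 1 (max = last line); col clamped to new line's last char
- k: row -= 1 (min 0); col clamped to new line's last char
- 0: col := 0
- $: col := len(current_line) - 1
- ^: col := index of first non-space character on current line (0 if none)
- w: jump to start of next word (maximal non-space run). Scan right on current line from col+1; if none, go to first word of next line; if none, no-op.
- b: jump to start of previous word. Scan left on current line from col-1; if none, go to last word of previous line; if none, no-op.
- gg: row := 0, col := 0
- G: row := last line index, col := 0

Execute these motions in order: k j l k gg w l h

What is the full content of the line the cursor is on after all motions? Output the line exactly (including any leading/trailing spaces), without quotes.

Answer: snow sun

Derivation:
After 1 (k): row=0 col=0 char='s'
After 2 (j): row=1 col=0 char='s'
After 3 (l): row=1 col=1 char='t'
After 4 (k): row=0 col=1 char='n'
After 5 (gg): row=0 col=0 char='s'
After 6 (w): row=0 col=5 char='s'
After 7 (l): row=0 col=6 char='u'
After 8 (h): row=0 col=5 char='s'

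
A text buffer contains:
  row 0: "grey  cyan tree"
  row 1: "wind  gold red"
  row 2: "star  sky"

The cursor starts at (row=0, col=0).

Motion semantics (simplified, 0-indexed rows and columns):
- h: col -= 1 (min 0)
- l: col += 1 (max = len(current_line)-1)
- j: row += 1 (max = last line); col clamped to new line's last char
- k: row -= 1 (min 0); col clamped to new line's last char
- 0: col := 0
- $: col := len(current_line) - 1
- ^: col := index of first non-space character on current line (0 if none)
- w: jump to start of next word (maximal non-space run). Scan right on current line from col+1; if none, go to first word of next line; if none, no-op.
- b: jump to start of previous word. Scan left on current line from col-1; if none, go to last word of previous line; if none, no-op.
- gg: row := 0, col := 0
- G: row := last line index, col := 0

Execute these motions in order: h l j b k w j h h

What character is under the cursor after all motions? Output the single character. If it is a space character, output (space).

After 1 (h): row=0 col=0 char='g'
After 2 (l): row=0 col=1 char='r'
After 3 (j): row=1 col=1 char='i'
After 4 (b): row=1 col=0 char='w'
After 5 (k): row=0 col=0 char='g'
After 6 (w): row=0 col=6 char='c'
After 7 (j): row=1 col=6 char='g'
After 8 (h): row=1 col=5 char='_'
After 9 (h): row=1 col=4 char='_'

Answer: (space)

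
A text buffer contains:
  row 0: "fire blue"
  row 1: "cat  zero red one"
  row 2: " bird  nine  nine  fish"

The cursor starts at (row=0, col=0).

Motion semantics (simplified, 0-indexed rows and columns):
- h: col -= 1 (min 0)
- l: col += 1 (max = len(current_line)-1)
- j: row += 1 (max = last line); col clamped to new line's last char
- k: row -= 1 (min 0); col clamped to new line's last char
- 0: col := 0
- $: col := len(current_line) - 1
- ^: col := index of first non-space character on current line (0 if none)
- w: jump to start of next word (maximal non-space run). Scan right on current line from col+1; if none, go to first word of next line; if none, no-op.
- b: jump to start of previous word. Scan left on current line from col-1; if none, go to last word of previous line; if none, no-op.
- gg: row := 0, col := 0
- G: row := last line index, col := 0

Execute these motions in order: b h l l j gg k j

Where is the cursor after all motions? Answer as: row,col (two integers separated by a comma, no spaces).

Answer: 1,0

Derivation:
After 1 (b): row=0 col=0 char='f'
After 2 (h): row=0 col=0 char='f'
After 3 (l): row=0 col=1 char='i'
After 4 (l): row=0 col=2 char='r'
After 5 (j): row=1 col=2 char='t'
After 6 (gg): row=0 col=0 char='f'
After 7 (k): row=0 col=0 char='f'
After 8 (j): row=1 col=0 char='c'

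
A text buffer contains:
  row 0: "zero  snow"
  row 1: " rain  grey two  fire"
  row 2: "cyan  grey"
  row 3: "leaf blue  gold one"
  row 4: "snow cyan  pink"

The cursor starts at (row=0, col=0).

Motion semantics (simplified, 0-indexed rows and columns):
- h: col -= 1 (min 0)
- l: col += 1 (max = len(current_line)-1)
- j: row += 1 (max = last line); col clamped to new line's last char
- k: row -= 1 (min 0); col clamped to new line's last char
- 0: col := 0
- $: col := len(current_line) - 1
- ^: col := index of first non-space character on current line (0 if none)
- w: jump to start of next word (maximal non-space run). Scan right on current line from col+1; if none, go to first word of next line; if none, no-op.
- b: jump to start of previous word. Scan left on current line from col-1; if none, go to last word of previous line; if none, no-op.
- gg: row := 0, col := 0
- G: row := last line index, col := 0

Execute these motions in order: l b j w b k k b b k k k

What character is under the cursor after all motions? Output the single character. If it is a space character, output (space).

After 1 (l): row=0 col=1 char='e'
After 2 (b): row=0 col=0 char='z'
After 3 (j): row=1 col=0 char='_'
After 4 (w): row=1 col=1 char='r'
After 5 (b): row=0 col=6 char='s'
After 6 (k): row=0 col=6 char='s'
After 7 (k): row=0 col=6 char='s'
After 8 (b): row=0 col=0 char='z'
After 9 (b): row=0 col=0 char='z'
After 10 (k): row=0 col=0 char='z'
After 11 (k): row=0 col=0 char='z'
After 12 (k): row=0 col=0 char='z'

Answer: z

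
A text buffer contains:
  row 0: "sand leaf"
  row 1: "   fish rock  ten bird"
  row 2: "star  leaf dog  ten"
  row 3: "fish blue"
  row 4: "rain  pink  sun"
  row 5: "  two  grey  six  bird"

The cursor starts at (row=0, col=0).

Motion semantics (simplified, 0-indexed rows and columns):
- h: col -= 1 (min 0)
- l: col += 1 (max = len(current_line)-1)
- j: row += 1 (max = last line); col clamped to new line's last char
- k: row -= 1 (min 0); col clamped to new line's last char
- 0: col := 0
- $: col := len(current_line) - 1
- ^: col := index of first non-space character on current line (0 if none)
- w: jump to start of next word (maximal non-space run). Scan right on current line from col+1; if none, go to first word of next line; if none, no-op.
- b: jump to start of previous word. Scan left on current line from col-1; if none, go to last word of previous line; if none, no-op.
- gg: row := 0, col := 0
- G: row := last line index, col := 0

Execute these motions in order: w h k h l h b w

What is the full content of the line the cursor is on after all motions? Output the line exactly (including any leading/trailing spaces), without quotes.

After 1 (w): row=0 col=5 char='l'
After 2 (h): row=0 col=4 char='_'
After 3 (k): row=0 col=4 char='_'
After 4 (h): row=0 col=3 char='d'
After 5 (l): row=0 col=4 char='_'
After 6 (h): row=0 col=3 char='d'
After 7 (b): row=0 col=0 char='s'
After 8 (w): row=0 col=5 char='l'

Answer: sand leaf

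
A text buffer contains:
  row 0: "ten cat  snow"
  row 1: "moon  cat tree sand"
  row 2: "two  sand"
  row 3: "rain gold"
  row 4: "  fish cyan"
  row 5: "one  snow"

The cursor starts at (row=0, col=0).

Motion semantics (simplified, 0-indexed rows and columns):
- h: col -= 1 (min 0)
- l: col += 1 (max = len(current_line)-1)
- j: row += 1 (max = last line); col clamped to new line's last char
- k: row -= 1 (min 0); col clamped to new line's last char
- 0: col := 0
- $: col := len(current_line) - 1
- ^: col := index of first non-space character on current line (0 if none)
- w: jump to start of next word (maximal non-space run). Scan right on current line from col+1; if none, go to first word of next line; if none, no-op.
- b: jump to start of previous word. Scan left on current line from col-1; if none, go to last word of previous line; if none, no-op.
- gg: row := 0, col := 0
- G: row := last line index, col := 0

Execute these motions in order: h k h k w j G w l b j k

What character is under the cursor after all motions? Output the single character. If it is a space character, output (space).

Answer: h

Derivation:
After 1 (h): row=0 col=0 char='t'
After 2 (k): row=0 col=0 char='t'
After 3 (h): row=0 col=0 char='t'
After 4 (k): row=0 col=0 char='t'
After 5 (w): row=0 col=4 char='c'
After 6 (j): row=1 col=4 char='_'
After 7 (G): row=5 col=0 char='o'
After 8 (w): row=5 col=5 char='s'
After 9 (l): row=5 col=6 char='n'
After 10 (b): row=5 col=5 char='s'
After 11 (j): row=5 col=5 char='s'
After 12 (k): row=4 col=5 char='h'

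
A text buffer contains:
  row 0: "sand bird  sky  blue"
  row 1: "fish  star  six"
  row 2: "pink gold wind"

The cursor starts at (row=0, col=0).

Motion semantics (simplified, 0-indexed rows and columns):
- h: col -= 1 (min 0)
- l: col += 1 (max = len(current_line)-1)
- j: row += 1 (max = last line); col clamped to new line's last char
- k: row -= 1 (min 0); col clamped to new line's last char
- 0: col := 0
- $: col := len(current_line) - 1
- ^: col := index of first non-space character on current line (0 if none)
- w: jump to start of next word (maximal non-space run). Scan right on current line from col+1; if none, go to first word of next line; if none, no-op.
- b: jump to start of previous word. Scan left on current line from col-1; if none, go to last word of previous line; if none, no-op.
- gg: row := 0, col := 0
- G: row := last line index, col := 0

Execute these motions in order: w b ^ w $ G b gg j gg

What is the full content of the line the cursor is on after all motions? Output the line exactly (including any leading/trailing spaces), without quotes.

After 1 (w): row=0 col=5 char='b'
After 2 (b): row=0 col=0 char='s'
After 3 (^): row=0 col=0 char='s'
After 4 (w): row=0 col=5 char='b'
After 5 ($): row=0 col=19 char='e'
After 6 (G): row=2 col=0 char='p'
After 7 (b): row=1 col=12 char='s'
After 8 (gg): row=0 col=0 char='s'
After 9 (j): row=1 col=0 char='f'
After 10 (gg): row=0 col=0 char='s'

Answer: sand bird  sky  blue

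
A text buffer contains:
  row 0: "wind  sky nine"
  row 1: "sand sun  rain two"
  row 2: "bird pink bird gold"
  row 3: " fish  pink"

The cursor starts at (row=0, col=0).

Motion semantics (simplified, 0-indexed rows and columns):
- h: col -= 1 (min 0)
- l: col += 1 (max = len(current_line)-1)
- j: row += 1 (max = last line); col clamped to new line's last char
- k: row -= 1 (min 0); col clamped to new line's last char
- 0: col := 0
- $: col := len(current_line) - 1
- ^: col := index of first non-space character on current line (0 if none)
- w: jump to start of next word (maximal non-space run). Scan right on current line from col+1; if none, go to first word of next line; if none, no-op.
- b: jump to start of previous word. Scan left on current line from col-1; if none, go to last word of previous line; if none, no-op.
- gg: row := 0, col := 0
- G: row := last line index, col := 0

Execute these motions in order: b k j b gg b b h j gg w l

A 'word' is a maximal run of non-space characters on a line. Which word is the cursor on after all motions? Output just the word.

After 1 (b): row=0 col=0 char='w'
After 2 (k): row=0 col=0 char='w'
After 3 (j): row=1 col=0 char='s'
After 4 (b): row=0 col=10 char='n'
After 5 (gg): row=0 col=0 char='w'
After 6 (b): row=0 col=0 char='w'
After 7 (b): row=0 col=0 char='w'
After 8 (h): row=0 col=0 char='w'
After 9 (j): row=1 col=0 char='s'
After 10 (gg): row=0 col=0 char='w'
After 11 (w): row=0 col=6 char='s'
After 12 (l): row=0 col=7 char='k'

Answer: sky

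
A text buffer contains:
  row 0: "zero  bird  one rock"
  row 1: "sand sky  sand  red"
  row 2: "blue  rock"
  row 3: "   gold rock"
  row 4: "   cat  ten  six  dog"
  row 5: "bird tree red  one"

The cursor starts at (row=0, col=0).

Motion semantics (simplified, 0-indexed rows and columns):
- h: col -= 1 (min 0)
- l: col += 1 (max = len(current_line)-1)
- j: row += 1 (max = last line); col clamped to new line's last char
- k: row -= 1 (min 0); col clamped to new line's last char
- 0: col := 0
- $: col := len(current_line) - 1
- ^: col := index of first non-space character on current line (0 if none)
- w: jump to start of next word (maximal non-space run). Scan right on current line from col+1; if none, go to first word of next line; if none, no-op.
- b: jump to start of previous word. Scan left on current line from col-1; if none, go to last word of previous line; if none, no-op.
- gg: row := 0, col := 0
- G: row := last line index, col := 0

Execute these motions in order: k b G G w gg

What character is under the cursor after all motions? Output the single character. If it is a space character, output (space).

Answer: z

Derivation:
After 1 (k): row=0 col=0 char='z'
After 2 (b): row=0 col=0 char='z'
After 3 (G): row=5 col=0 char='b'
After 4 (G): row=5 col=0 char='b'
After 5 (w): row=5 col=5 char='t'
After 6 (gg): row=0 col=0 char='z'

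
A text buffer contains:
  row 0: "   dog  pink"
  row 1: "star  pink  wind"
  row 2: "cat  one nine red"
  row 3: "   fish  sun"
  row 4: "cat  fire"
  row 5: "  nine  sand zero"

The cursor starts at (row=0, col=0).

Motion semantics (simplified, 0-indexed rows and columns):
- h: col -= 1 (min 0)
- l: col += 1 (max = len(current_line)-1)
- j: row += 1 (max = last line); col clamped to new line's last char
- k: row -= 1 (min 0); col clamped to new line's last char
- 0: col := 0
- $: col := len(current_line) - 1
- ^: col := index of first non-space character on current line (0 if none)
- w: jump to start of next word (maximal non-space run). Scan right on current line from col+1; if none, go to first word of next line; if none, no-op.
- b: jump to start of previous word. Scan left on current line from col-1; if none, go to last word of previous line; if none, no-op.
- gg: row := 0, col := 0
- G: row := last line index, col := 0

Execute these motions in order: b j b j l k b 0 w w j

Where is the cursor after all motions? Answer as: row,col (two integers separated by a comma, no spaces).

Answer: 1,8

Derivation:
After 1 (b): row=0 col=0 char='_'
After 2 (j): row=1 col=0 char='s'
After 3 (b): row=0 col=8 char='p'
After 4 (j): row=1 col=8 char='n'
After 5 (l): row=1 col=9 char='k'
After 6 (k): row=0 col=9 char='i'
After 7 (b): row=0 col=8 char='p'
After 8 (0): row=0 col=0 char='_'
After 9 (w): row=0 col=3 char='d'
After 10 (w): row=0 col=8 char='p'
After 11 (j): row=1 col=8 char='n'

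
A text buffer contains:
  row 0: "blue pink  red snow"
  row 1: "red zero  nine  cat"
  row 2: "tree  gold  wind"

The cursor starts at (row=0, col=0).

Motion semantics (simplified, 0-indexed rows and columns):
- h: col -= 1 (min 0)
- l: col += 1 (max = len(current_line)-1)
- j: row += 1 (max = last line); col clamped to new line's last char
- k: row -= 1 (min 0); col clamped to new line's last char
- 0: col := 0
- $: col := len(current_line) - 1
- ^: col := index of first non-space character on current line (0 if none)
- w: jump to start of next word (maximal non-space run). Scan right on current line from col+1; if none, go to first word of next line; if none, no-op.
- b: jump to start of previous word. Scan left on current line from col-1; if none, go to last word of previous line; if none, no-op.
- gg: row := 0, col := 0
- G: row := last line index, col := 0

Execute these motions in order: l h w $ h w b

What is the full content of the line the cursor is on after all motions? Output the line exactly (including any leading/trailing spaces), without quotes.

After 1 (l): row=0 col=1 char='l'
After 2 (h): row=0 col=0 char='b'
After 3 (w): row=0 col=5 char='p'
After 4 ($): row=0 col=18 char='w'
After 5 (h): row=0 col=17 char='o'
After 6 (w): row=1 col=0 char='r'
After 7 (b): row=0 col=15 char='s'

Answer: blue pink  red snow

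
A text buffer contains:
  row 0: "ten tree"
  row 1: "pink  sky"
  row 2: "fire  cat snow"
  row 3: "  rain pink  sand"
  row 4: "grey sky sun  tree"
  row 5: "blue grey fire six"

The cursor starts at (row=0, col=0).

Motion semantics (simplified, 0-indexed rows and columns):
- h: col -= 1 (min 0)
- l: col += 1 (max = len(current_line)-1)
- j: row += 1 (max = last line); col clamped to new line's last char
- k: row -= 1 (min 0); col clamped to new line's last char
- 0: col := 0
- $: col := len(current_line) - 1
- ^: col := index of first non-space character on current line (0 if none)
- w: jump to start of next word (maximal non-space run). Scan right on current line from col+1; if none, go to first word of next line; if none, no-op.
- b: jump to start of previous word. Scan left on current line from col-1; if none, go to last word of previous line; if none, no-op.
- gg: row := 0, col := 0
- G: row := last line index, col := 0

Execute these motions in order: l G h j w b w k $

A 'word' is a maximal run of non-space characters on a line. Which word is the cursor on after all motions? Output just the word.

Answer: tree

Derivation:
After 1 (l): row=0 col=1 char='e'
After 2 (G): row=5 col=0 char='b'
After 3 (h): row=5 col=0 char='b'
After 4 (j): row=5 col=0 char='b'
After 5 (w): row=5 col=5 char='g'
After 6 (b): row=5 col=0 char='b'
After 7 (w): row=5 col=5 char='g'
After 8 (k): row=4 col=5 char='s'
After 9 ($): row=4 col=17 char='e'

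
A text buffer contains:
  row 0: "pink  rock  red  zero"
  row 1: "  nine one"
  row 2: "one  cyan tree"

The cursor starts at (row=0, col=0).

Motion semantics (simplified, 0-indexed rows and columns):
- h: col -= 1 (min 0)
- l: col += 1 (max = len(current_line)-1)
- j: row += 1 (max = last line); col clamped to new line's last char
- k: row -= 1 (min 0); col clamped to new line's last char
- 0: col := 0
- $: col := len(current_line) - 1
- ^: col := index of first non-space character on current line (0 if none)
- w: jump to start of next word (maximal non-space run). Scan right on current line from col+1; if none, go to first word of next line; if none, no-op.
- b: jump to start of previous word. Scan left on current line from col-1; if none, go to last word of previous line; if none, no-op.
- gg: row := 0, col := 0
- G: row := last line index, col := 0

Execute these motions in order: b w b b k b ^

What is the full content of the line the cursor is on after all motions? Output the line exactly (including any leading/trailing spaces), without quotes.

After 1 (b): row=0 col=0 char='p'
After 2 (w): row=0 col=6 char='r'
After 3 (b): row=0 col=0 char='p'
After 4 (b): row=0 col=0 char='p'
After 5 (k): row=0 col=0 char='p'
After 6 (b): row=0 col=0 char='p'
After 7 (^): row=0 col=0 char='p'

Answer: pink  rock  red  zero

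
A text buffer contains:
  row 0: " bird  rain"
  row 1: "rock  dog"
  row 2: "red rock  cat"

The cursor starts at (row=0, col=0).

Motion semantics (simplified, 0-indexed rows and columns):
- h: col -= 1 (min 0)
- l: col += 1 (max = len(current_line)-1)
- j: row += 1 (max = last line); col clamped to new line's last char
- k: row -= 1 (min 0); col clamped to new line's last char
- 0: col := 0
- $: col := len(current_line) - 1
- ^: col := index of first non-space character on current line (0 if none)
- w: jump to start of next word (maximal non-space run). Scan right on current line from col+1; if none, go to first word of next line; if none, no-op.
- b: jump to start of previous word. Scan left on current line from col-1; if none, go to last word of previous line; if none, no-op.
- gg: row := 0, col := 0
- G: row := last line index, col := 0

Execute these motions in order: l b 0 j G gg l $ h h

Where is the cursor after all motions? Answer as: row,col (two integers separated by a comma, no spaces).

After 1 (l): row=0 col=1 char='b'
After 2 (b): row=0 col=1 char='b'
After 3 (0): row=0 col=0 char='_'
After 4 (j): row=1 col=0 char='r'
After 5 (G): row=2 col=0 char='r'
After 6 (gg): row=0 col=0 char='_'
After 7 (l): row=0 col=1 char='b'
After 8 ($): row=0 col=10 char='n'
After 9 (h): row=0 col=9 char='i'
After 10 (h): row=0 col=8 char='a'

Answer: 0,8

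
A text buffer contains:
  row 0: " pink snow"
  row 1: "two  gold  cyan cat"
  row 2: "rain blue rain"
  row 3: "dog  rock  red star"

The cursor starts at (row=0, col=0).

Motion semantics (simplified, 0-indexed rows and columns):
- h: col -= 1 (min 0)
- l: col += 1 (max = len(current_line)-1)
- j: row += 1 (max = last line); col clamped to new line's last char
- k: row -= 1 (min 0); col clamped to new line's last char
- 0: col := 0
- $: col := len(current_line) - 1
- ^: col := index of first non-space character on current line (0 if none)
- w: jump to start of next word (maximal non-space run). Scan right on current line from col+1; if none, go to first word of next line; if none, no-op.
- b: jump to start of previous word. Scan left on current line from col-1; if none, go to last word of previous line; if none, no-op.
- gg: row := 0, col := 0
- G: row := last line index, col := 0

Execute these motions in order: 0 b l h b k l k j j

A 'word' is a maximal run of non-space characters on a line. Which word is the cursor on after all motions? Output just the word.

Answer: rain

Derivation:
After 1 (0): row=0 col=0 char='_'
After 2 (b): row=0 col=0 char='_'
After 3 (l): row=0 col=1 char='p'
After 4 (h): row=0 col=0 char='_'
After 5 (b): row=0 col=0 char='_'
After 6 (k): row=0 col=0 char='_'
After 7 (l): row=0 col=1 char='p'
After 8 (k): row=0 col=1 char='p'
After 9 (j): row=1 col=1 char='w'
After 10 (j): row=2 col=1 char='a'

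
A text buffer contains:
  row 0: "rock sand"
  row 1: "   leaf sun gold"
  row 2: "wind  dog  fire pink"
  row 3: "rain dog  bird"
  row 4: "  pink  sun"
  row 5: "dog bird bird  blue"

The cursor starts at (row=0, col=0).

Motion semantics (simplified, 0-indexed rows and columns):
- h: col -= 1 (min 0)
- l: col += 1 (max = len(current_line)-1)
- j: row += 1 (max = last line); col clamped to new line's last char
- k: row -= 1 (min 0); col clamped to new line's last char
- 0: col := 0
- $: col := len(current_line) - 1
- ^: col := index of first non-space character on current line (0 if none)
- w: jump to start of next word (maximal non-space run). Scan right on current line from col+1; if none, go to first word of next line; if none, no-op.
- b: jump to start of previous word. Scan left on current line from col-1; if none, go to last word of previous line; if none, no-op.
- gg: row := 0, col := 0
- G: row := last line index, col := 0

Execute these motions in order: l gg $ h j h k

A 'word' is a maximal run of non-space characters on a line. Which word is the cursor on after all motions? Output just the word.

Answer: sand

Derivation:
After 1 (l): row=0 col=1 char='o'
After 2 (gg): row=0 col=0 char='r'
After 3 ($): row=0 col=8 char='d'
After 4 (h): row=0 col=7 char='n'
After 5 (j): row=1 col=7 char='_'
After 6 (h): row=1 col=6 char='f'
After 7 (k): row=0 col=6 char='a'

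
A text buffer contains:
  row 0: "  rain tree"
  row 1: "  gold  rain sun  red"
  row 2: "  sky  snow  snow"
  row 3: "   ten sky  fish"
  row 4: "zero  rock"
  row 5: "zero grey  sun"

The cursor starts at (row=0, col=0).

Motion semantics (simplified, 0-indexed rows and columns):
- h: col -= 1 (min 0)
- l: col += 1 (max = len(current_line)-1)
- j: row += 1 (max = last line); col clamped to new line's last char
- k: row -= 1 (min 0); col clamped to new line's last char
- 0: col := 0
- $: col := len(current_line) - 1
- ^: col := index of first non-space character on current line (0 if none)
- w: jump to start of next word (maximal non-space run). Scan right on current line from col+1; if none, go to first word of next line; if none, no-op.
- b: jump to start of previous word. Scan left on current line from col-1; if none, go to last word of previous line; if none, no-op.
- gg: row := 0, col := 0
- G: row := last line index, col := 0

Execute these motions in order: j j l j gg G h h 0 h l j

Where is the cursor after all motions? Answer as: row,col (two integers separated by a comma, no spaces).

After 1 (j): row=1 col=0 char='_'
After 2 (j): row=2 col=0 char='_'
After 3 (l): row=2 col=1 char='_'
After 4 (j): row=3 col=1 char='_'
After 5 (gg): row=0 col=0 char='_'
After 6 (G): row=5 col=0 char='z'
After 7 (h): row=5 col=0 char='z'
After 8 (h): row=5 col=0 char='z'
After 9 (0): row=5 col=0 char='z'
After 10 (h): row=5 col=0 char='z'
After 11 (l): row=5 col=1 char='e'
After 12 (j): row=5 col=1 char='e'

Answer: 5,1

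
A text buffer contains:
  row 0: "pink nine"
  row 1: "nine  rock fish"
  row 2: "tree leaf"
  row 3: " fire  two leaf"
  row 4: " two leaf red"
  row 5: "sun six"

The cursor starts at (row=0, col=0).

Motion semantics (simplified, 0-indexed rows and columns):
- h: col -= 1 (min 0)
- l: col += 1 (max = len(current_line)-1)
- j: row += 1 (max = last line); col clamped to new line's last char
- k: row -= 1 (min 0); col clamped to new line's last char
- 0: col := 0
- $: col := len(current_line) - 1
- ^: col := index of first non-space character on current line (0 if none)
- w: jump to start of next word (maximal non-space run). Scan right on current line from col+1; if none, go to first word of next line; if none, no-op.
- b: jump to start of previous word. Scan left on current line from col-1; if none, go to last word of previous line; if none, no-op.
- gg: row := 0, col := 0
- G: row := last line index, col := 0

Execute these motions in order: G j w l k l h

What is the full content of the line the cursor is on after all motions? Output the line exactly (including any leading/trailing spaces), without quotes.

Answer:  two leaf red

Derivation:
After 1 (G): row=5 col=0 char='s'
After 2 (j): row=5 col=0 char='s'
After 3 (w): row=5 col=4 char='s'
After 4 (l): row=5 col=5 char='i'
After 5 (k): row=4 col=5 char='l'
After 6 (l): row=4 col=6 char='e'
After 7 (h): row=4 col=5 char='l'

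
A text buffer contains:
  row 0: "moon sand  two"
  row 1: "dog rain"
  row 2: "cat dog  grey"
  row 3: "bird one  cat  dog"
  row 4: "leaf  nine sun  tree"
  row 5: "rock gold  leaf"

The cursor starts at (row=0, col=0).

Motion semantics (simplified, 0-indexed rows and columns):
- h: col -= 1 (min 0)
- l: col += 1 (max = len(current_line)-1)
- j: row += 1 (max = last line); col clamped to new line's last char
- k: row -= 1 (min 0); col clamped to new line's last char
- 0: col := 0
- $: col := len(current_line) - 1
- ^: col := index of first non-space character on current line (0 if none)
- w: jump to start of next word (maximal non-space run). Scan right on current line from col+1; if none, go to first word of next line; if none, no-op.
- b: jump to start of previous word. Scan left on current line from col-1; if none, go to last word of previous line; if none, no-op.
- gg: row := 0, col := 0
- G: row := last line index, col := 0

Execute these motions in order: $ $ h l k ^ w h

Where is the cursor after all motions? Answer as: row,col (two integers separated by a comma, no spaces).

Answer: 0,4

Derivation:
After 1 ($): row=0 col=13 char='o'
After 2 ($): row=0 col=13 char='o'
After 3 (h): row=0 col=12 char='w'
After 4 (l): row=0 col=13 char='o'
After 5 (k): row=0 col=13 char='o'
After 6 (^): row=0 col=0 char='m'
After 7 (w): row=0 col=5 char='s'
After 8 (h): row=0 col=4 char='_'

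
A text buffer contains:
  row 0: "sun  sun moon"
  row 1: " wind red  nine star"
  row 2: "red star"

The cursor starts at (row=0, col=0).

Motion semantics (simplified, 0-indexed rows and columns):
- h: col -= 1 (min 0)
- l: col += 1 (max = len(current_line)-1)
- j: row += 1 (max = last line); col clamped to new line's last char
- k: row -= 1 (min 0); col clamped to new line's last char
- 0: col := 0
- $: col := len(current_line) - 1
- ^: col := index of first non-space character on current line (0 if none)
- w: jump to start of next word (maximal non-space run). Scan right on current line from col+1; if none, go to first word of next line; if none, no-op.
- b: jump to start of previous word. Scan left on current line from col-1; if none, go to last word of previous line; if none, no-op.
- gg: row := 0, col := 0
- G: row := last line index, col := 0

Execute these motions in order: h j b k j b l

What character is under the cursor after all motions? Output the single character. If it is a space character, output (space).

Answer: e

Derivation:
After 1 (h): row=0 col=0 char='s'
After 2 (j): row=1 col=0 char='_'
After 3 (b): row=0 col=9 char='m'
After 4 (k): row=0 col=9 char='m'
After 5 (j): row=1 col=9 char='_'
After 6 (b): row=1 col=6 char='r'
After 7 (l): row=1 col=7 char='e'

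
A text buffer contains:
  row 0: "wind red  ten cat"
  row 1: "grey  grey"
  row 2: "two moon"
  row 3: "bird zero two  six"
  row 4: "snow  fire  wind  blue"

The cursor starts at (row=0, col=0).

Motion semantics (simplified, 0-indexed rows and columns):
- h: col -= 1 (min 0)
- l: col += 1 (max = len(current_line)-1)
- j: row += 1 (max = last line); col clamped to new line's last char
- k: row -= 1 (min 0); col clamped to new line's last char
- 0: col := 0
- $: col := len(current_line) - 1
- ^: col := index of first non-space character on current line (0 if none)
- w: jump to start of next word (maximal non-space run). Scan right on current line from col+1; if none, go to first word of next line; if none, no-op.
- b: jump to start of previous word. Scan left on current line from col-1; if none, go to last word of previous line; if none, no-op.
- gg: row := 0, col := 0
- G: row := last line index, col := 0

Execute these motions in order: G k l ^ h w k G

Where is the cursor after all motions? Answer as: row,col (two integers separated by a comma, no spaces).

Answer: 4,0

Derivation:
After 1 (G): row=4 col=0 char='s'
After 2 (k): row=3 col=0 char='b'
After 3 (l): row=3 col=1 char='i'
After 4 (^): row=3 col=0 char='b'
After 5 (h): row=3 col=0 char='b'
After 6 (w): row=3 col=5 char='z'
After 7 (k): row=2 col=5 char='o'
After 8 (G): row=4 col=0 char='s'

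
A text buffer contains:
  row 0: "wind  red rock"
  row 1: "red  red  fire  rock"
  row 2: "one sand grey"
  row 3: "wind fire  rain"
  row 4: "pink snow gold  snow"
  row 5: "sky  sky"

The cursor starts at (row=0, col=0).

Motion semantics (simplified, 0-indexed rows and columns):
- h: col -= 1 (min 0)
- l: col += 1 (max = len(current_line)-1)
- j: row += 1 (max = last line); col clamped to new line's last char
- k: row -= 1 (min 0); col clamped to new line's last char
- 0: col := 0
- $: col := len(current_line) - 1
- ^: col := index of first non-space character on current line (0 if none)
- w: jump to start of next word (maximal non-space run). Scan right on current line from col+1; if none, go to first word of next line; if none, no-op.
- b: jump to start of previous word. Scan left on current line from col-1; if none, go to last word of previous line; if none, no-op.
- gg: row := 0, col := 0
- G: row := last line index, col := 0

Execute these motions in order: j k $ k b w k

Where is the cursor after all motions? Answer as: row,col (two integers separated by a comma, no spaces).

Answer: 0,0

Derivation:
After 1 (j): row=1 col=0 char='r'
After 2 (k): row=0 col=0 char='w'
After 3 ($): row=0 col=13 char='k'
After 4 (k): row=0 col=13 char='k'
After 5 (b): row=0 col=10 char='r'
After 6 (w): row=1 col=0 char='r'
After 7 (k): row=0 col=0 char='w'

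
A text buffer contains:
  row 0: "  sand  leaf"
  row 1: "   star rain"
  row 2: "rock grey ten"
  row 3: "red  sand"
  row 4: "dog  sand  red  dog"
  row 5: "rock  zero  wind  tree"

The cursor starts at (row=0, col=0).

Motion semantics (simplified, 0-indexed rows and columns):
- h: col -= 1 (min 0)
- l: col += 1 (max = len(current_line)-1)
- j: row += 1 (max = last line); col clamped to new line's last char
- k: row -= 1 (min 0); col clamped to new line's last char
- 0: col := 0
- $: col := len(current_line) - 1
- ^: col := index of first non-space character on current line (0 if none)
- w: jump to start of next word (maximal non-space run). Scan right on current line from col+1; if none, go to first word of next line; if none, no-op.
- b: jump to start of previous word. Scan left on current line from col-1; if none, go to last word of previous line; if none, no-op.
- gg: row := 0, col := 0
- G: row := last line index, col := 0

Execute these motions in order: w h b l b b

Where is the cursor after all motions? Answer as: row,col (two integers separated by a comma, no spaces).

After 1 (w): row=0 col=2 char='s'
After 2 (h): row=0 col=1 char='_'
After 3 (b): row=0 col=1 char='_'
After 4 (l): row=0 col=2 char='s'
After 5 (b): row=0 col=2 char='s'
After 6 (b): row=0 col=2 char='s'

Answer: 0,2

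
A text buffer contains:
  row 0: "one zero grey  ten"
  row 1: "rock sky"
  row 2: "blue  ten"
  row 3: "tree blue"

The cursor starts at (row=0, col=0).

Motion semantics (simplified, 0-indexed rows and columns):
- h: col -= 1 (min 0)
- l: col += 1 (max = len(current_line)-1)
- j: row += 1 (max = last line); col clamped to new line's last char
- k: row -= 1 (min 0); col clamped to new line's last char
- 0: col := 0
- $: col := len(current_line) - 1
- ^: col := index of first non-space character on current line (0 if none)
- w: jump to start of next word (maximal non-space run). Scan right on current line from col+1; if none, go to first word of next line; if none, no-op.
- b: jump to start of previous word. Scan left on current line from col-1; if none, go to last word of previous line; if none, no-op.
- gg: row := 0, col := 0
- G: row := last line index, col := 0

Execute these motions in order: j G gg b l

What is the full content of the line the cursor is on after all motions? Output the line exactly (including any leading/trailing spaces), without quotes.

After 1 (j): row=1 col=0 char='r'
After 2 (G): row=3 col=0 char='t'
After 3 (gg): row=0 col=0 char='o'
After 4 (b): row=0 col=0 char='o'
After 5 (l): row=0 col=1 char='n'

Answer: one zero grey  ten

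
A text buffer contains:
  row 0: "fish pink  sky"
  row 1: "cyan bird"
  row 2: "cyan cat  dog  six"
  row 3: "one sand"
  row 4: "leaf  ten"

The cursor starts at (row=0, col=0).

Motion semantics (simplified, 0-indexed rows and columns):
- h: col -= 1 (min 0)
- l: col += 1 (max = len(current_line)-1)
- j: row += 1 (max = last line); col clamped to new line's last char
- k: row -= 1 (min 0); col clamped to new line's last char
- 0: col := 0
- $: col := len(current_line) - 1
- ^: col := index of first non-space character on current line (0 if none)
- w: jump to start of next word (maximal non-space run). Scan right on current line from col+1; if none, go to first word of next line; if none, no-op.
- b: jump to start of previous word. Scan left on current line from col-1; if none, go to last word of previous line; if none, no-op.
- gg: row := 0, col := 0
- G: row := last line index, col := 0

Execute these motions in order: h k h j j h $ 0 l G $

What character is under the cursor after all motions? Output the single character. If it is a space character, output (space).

After 1 (h): row=0 col=0 char='f'
After 2 (k): row=0 col=0 char='f'
After 3 (h): row=0 col=0 char='f'
After 4 (j): row=1 col=0 char='c'
After 5 (j): row=2 col=0 char='c'
After 6 (h): row=2 col=0 char='c'
After 7 ($): row=2 col=17 char='x'
After 8 (0): row=2 col=0 char='c'
After 9 (l): row=2 col=1 char='y'
After 10 (G): row=4 col=0 char='l'
After 11 ($): row=4 col=8 char='n'

Answer: n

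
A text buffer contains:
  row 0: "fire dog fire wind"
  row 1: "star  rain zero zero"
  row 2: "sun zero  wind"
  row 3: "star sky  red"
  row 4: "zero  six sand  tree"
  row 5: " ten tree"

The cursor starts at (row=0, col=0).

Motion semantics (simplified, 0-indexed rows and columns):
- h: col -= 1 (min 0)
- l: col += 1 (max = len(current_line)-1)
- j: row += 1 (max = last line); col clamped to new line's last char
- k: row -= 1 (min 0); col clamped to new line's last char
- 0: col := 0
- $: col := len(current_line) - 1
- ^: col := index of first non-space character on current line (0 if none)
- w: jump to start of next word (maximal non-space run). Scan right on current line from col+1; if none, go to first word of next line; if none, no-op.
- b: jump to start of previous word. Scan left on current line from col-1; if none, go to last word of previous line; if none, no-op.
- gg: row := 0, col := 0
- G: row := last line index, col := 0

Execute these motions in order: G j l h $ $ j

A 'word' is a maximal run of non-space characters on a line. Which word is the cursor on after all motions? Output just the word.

Answer: tree

Derivation:
After 1 (G): row=5 col=0 char='_'
After 2 (j): row=5 col=0 char='_'
After 3 (l): row=5 col=1 char='t'
After 4 (h): row=5 col=0 char='_'
After 5 ($): row=5 col=8 char='e'
After 6 ($): row=5 col=8 char='e'
After 7 (j): row=5 col=8 char='e'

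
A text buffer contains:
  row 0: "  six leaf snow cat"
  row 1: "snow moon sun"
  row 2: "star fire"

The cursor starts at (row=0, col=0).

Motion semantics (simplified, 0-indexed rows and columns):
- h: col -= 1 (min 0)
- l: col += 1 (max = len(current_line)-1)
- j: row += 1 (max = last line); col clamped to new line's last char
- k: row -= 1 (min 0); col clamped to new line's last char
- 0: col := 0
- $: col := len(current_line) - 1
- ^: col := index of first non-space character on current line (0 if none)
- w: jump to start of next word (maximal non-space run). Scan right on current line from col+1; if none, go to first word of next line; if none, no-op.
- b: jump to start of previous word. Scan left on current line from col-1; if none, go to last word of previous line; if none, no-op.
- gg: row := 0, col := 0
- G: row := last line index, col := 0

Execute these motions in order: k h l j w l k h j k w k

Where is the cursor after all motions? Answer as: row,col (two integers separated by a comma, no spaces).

After 1 (k): row=0 col=0 char='_'
After 2 (h): row=0 col=0 char='_'
After 3 (l): row=0 col=1 char='_'
After 4 (j): row=1 col=1 char='n'
After 5 (w): row=1 col=5 char='m'
After 6 (l): row=1 col=6 char='o'
After 7 (k): row=0 col=6 char='l'
After 8 (h): row=0 col=5 char='_'
After 9 (j): row=1 col=5 char='m'
After 10 (k): row=0 col=5 char='_'
After 11 (w): row=0 col=6 char='l'
After 12 (k): row=0 col=6 char='l'

Answer: 0,6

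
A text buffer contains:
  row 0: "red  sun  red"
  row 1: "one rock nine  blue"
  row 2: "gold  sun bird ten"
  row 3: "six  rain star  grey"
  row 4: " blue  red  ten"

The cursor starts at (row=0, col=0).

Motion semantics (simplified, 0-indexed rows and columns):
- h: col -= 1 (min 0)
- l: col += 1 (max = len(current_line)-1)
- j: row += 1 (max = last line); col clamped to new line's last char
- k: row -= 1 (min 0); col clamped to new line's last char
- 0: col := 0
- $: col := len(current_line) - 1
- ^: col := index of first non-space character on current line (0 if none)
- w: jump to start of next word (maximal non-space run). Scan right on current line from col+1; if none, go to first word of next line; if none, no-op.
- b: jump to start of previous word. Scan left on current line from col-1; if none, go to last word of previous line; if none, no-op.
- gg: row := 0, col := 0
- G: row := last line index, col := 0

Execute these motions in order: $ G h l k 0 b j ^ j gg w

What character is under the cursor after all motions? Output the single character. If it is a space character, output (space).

Answer: s

Derivation:
After 1 ($): row=0 col=12 char='d'
After 2 (G): row=4 col=0 char='_'
After 3 (h): row=4 col=0 char='_'
After 4 (l): row=4 col=1 char='b'
After 5 (k): row=3 col=1 char='i'
After 6 (0): row=3 col=0 char='s'
After 7 (b): row=2 col=15 char='t'
After 8 (j): row=3 col=15 char='_'
After 9 (^): row=3 col=0 char='s'
After 10 (j): row=4 col=0 char='_'
After 11 (gg): row=0 col=0 char='r'
After 12 (w): row=0 col=5 char='s'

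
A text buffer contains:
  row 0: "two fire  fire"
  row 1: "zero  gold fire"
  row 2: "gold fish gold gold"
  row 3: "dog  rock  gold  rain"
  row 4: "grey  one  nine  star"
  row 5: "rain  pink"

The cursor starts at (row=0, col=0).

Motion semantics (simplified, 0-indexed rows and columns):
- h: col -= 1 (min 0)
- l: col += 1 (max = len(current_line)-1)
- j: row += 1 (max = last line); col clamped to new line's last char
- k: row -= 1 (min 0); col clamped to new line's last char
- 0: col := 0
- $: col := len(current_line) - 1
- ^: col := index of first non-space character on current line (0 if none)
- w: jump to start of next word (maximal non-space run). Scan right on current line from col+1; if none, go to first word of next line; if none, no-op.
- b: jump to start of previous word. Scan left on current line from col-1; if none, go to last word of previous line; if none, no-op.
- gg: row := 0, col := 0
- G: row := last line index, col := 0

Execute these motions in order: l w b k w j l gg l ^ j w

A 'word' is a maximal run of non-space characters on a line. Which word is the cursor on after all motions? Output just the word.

Answer: gold

Derivation:
After 1 (l): row=0 col=1 char='w'
After 2 (w): row=0 col=4 char='f'
After 3 (b): row=0 col=0 char='t'
After 4 (k): row=0 col=0 char='t'
After 5 (w): row=0 col=4 char='f'
After 6 (j): row=1 col=4 char='_'
After 7 (l): row=1 col=5 char='_'
After 8 (gg): row=0 col=0 char='t'
After 9 (l): row=0 col=1 char='w'
After 10 (^): row=0 col=0 char='t'
After 11 (j): row=1 col=0 char='z'
After 12 (w): row=1 col=6 char='g'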